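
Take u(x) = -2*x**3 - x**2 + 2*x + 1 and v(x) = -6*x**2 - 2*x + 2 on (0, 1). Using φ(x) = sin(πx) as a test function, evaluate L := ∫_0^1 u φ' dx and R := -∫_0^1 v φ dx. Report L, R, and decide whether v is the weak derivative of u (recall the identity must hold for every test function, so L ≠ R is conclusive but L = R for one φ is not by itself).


LHS = -24/π^3 + 4/π, RHS = -24/π^3 + 4/π. Yes, v = u' weakly.

u(x) = -2*x**3 - x**2 + 2*x + 1, classical derivative u'(x) = -6*x**2 - 2*x + 2.
φ(x) = sin(πx), so φ'(x) = π*cos(π*x).
Note φ(0) = φ(1) = 0, so the boundary term u·φ vanishes.
LHS = ∫_0^1 u(x) φ'(x) dx = ∫_0^1 (-2*π*x^3*cos(π*x) - π*x^2*cos(π*x) + 2*π*x*cos(π*x) + π*cos(π*x)) dx. Term by term:
  ∫_0^1 π*cos(π*x) dx = 0;  ∫_0^1 -π*x^2*cos(π*x) dx = 2/π;  ∫_0^1 -2*π*x^3*cos(π*x) dx = -24/π^3 + 6/π;
  ∫_0^1 2*π*x*cos(π*x) dx = -4/π.
Sum: 0 + 2/π + -24/π^3 + 6/π − 4/π = -24/π^3 + 4/π.
So LHS = -24/π^3 + 4/π.
∫_0^1 v(x) φ(x) dx = ∫_0^1 (-6*x^2*sin(π*x) - 2*x*sin(π*x) + 2*sin(π*x)) dx. Term by term:
  ∫_0^1 2*sin(π*x) dx = 4/π;  ∫_0^1 -6*x^2*sin(π*x) dx = -6/π + 24/π^3;  ∫_0^1 -2*x*sin(π*x) dx = -2/π.
Sum: 4/π + -6/π + 24/π^3 − 2/π = -4/π + 24/π^3.
So RHS = -∫_0^1 v(x) φ(x) dx = -24/π^3 + 4/π.
LHS = RHS, so the identity holds for this test φ.
Moreover u is smooth here and v(x) = u'(x) = -6*x**2 - 2*x + 2 pointwise, so the identity holds for every test function. Hence v is the weak derivative of u.


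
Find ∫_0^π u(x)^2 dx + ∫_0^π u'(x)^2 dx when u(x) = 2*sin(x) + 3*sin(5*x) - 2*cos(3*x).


||u||_{H^1(0,π)}^2 = 141*π

u'(x) = 6*sin(3*x) + 2*cos(x) + 15*cos(5*x).
Expand u² and (u')² and integrate term by term on (0, π), using: for integers n ≥ 1, ∫_0^π sin²(nx) dx = ∫_0^π cos²(nx) dx = π/2; for n ≠ n', ∫_0^π sin(nx)sin(n'x) dx = ∫_0^π cos(nx)cos(n'x) dx = 0; and by product-to-sum, ∫_0^π sin(nx)cos(n'x) dx = ½∫_0^π [sin((n+n')x) + sin((n−n')x)] dx, which is 0 when n+n' is even and 2n/(n²−n'²) when n+n' is odd (it need not vanish on (0, π)).
  u² squared terms: (-2)²·∫cos(3x)² dx = 4·π/2 = 2*π;  (2)²·∫sin(x)² dx = 4·π/2 = 2*π;  (3)²·∫sin(5x)² dx = 9·π/2 = 9*π/2.
  u² cross terms: 2·(-2)·(2)·∫cos(3x)·sin(x) dx = -8·(0) = 0;  2·(-2)·(3)·∫cos(3x)·sin(5x) dx = -12·(0) = 0;  2·(2)·(3)·∫sin(x)·sin(5x) dx = 12·(0) = 0.
  So ∫_0^π u² dx = 2*π + 2*π + 9*π/2 + 0 + 0 + 0 = 17*π/2.
  (u')² squared terms: (2)²·∫cos(x)² dx = 4·π/2 = 2*π;  (6)²·∫sin(3x)² dx = 36·π/2 = 18*π;  (15)²·∫cos(5x)² dx = 225·π/2 = 225*π/2.
  (u')² cross terms: 2·(2)·(6)·∫cos(x)·sin(3x) dx = 24·(0) = 0;  2·(2)·(15)·∫cos(x)·cos(5x) dx = 60·(0) = 0;  2·(6)·(15)·∫sin(3x)·cos(5x) dx = 180·(0) = 0.
  So ∫_0^π (u')² dx = 2*π + 18*π + 225*π/2 + 0 + 0 + 0 = 265*π/2.
||u||_{H^1}^2 = (17*π/2) + (265*π/2) = 141*π.


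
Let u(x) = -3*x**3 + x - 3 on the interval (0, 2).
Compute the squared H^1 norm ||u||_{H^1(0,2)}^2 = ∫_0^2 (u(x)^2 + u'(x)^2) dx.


||u||_{H^1}^2 = 14264/21

The H^1 norm (squared) on an interval (0, L) is
  ||u||_{H^1}^2 = ∫_0^L u(x)^2 dx + ∫_0^L u'(x)^2 dx.
Compute u'(x) = 1 - 9*x**2.
Then u(x)^2 = 9*x**6 - 6*x**4 + 18*x**3 + x**2 - 6*x + 9 and u'(x)^2 = 81*x**4 - 18*x**2 + 1.
Integrate each monomial from 0 to 2 using ∫_0^2 c·x^n dx = c·2^(n+1)/(n+1):
  ∫_0^2 u(x)^2 dx = ∫_0^2 (9*x^6 - 6*x^4 + 18*x^3 + x^2 - 6*x + 9) dx. Term by term:
    ∫_0^2 9*x^6 dx = 1152/7;  ∫_0^2 -6*x^4 dx = -192/5;  ∫_0^2 18*x^3 dx = 72;
    ∫_0^2 x^2 dx = 8/3;  ∫_0^2 -6*x dx = -12;  ∫_0^2 9 dx = 18.
  Sum: 1152/7 − 192/5 + 72 + 8/3 − 12 + 18 = 21718/105.
  ∫_0^2 u'(x)^2 dx = ∫_0^2 (81*x^4 - 18*x^2 + 1) dx. Term by term:
    ∫_0^2 81*x^4 dx = 2592/5;  ∫_0^2 -18*x^2 dx = -48;  ∫_0^2 1 dx = 2.
  Sum: 2592/5 − 48 + 2 = 2362/5.
Adding: ||u||_{H^1}^2 = 21718/105 + 2362/5 = 14264/21.


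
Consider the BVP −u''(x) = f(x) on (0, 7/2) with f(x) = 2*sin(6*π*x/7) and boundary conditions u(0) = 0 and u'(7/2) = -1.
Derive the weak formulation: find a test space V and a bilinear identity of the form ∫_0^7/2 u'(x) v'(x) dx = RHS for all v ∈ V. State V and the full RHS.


V = {v ∈ H^1(0, 7/2) : v(0) = 0} (test functions vanish at x = 0 where u is specified); weak form: ∫_0^7/2 u'v' dx = ∫_0^7/2 (2*sin(6*π*x/7)) v dx − v(7/2) for all v ∈ V.

Multiply both sides by a test function v and integrate from 0 to 7/2:
  ∫_0^7/2 −u''(x) v(x) dx = ∫_0^7/2 f(x) v(x) dx.
Integrate the LHS by parts once:
  ∫_0^7/2 −u'' v dx = −[u'(x) v(x)]_0^7/2 + ∫_0^7/2 u'(x) v'(x) dx.
Thus ∫_0^7/2 u'(x) v'(x) dx = ∫_0^7/2 f(x) v(x) dx + [u'(x) v(x)]_0^7/2.
Choose V so that boundary terms are either known or forced to vanish.
Mixed BC: u(0) = 0 (Dirichlet) and u'(7/2) = -1 (Neumann). Define V = {v ∈ H^1(0, 7/2) : v(0) = 0}. Then [u' v]_0^7/2 = u'(7/2)·v(7/2) − u'(0)·0 = − v(7/2).
Weak formulation: find u (satisfying any essential BC) such that ∫_0^7/2 u'(x) v'(x) dx = ∫_0^7/2 f v dx − v(7/2) for all v ∈ V (Dirichlet at 0 absorbed into V; Neumann datum at x = 7/2 contributes the boundary term).
Substituting f(x) = 2*sin(6*π*x/7), the right-hand side is ∫_0^7/2 (2*sin(6*π*x/7)) v dx − v(7/2).


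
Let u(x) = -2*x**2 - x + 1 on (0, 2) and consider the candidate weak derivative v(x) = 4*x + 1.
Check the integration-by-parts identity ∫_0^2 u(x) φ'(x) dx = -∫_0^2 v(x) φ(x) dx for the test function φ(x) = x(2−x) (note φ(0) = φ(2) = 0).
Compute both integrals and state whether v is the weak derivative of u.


LHS = 20/3, RHS = -20/3. No, v is not the weak derivative of u.

u(x) = -2*x**2 - x + 1, classical derivative u'(x) = -4*x - 1.
φ(x) = x(2−x), so φ'(x) = 2 - 2*x.
Note φ(0) = φ(2) = 0, so the boundary term u·φ vanishes.
LHS = ∫_0^2 u(x) φ'(x) dx = ∫_0^2 (4*x^3 - 2*x^2 - 4*x + 2) dx. Term by term:
  ∫_0^2 4*x^3 dx = 16;  ∫_0^2 -2*x^2 dx = -16/3;  ∫_0^2 -4*x dx = -8;
  ∫_0^2 2 dx = 4.
Sum: 16 − 16/3 − 8 + 4 = 20/3.
So LHS = 20/3.
∫_0^2 v(x) φ(x) dx = ∫_0^2 (-4*x^3 + 7*x^2 + 2*x) dx. Term by term:
  ∫_0^2 -4*x^3 dx = -16;  ∫_0^2 7*x^2 dx = 56/3;  ∫_0^2 2*x dx = 4.
Sum: -16 + 56/3 + 4 = 20/3.
So RHS = -∫_0^2 v(x) φ(x) dx = -20/3.
LHS − RHS = 40/3 ≠ 0, so the identity fails.
(For a valid weak derivative the identity must hold for EVERY test function, in particular this one. The failure shows v is NOT the weak derivative of u.)
Correct weak derivative would be u'(x) = -4*x - 1.


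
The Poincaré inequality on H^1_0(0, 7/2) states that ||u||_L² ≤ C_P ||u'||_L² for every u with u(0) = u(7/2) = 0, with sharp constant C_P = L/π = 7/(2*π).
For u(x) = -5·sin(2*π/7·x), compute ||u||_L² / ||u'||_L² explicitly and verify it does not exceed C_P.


||u||_L² / ||u'||_L² = 7/(2*π) = C_P.

u(x) = -5·sin(2*π/7·x), so u'(x) = -10*π*cos(2*π*x/7)/7.
Writing u(x) = A·sin(kπx/L) with A = -5 and k = 1, use ∫_0^L sin²(kπx/L) dx = L/2 and ∫_0^L cos²(kπx/L) dx = L/2.
u² = 25·sin²(2*π/7·x) and (u')² = 100*π^2/49·cos²(2*π/7·x), and each of sin², cos² integrates to L/2 = 7/4 over (0, 7/2).
∫_0^7/2 u² dx = 175/4, so ||u||_L² = 5*sqrt(7)/2.
∫_0^7/2 (u')² dx = 25*π^2/7, so ||u'||_L² = 5*sqrt(7)*π/7.
Ratio ||u||_L² / ||u'||_L² = 7/(2*π).
Sharp Poincaré constant on H^1_0(0, 7/2) is C_P = L/π = 7/(2*π), achieved by sin(2*π/7·x).
This is the k = 1 eigenfunction (up to amplitude), so the ratio equals the sharp Poincaré constant exactly.


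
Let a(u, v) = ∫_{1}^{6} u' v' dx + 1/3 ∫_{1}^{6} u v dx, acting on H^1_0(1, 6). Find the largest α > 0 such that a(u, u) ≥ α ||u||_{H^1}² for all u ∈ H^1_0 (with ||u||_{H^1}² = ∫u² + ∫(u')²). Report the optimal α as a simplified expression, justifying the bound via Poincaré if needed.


α = (25/3 + π^2)/(π^2 + 25)

Coercivity of a(·,·) on H^1_0(1, 6) means a(u, u) ≥ α ||u||_{H^1}² for every u ∈ H^1_0.
The interval has length L = 5, and Poincaré/coercivity depend only on L. Here a(u, u) = ∫(u')² + (1/3)·∫u².
Here 0 < c = 1/3 < 1. The condition a(u,u) ≥ α||u||_{H^1}² reads (1−α)∫(u')² ≥ (α−c)∫u². Any admissible α is ≤ 1 (rapidly oscillating u have ∫u²/∫(u')² → 0), and α = 1 would force 0 ≥ (1−c)∫u², impossible since c < 1; so 1−α > 0. By the sharp Poincaré inequality on H^1_0 of an interval of length L, ∫(u')² ≥ (π/L)²∫u² with equality for the first sine mode sin(π(x−x₀)/L) (x₀ the left endpoint), so the inequality holds for all u iff (1−α)(π/L)² ≥ α − c, i.e. α ≤ ((π/L)² + c)/((π/L)² + 1) = (1 + c(L/π)²)/(1 + (L/π)²). With (π/L)² = π^2/25 and c = 1/3, the largest admissible constant is α = ((π/L)² + c)/((π/L)² + 1).
Simplifying, α = (25/3 + π^2)/(π^2 + 25).


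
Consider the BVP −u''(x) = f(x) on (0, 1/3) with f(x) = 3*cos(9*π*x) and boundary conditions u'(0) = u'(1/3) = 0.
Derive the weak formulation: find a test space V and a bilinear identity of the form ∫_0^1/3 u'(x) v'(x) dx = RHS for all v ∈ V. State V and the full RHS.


V = H^1(0, 1/3) (no boundary constraint on v; u is determined up to an additive constant); weak form: ∫_0^1/3 u'v' dx = ∫_0^1/3 (3*cos(9*π*x)) v dx for all v ∈ V.

Multiply both sides by a test function v and integrate from 0 to 1/3:
  ∫_0^1/3 −u''(x) v(x) dx = ∫_0^1/3 f(x) v(x) dx.
Integrate the LHS by parts once:
  ∫_0^1/3 −u'' v dx = −[u'(x) v(x)]_0^1/3 + ∫_0^1/3 u'(x) v'(x) dx.
Thus ∫_0^1/3 u'(x) v'(x) dx = ∫_0^1/3 f(x) v(x) dx + [u'(x) v(x)]_0^1/3.
Choose V so that boundary terms are either known or forced to vanish.
u has homogeneous Neumann: u'(0) = u'(1/3) = 0. So [u' v]_0^1/3 = 0·v(1/3) − 0·v(0) = 0 for any v; take V = H^1(0, 1/3).
Weak formulation: find u (satisfying any essential BC) such that ∫_0^1/3 u'(x) v'(x) dx = ∫_0^1/3 f v dx for all v ∈ V (homogeneous Neumann, so boundary terms vanish).
Substituting f(x) = 3*cos(9*π*x), the right-hand side is ∫_0^1/3 (3*cos(9*π*x)) v dx.
Compatibility check (pure Neumann): taking v ≡ 1 ∈ V gives 0 = ∫_0^1/3 f dx + (0) − (0), i.e. ∫_0^1/3 f dx must equal u'(0) − u'(1/3) = 0. Indeed ∫_0^1/3 (3*cos(9*π*x)) dx = 0, so the data are compatible. The solution is then unique only up to an additive constant (fix it e.g. by requiring ∫_0^1/3 u dx = 0).


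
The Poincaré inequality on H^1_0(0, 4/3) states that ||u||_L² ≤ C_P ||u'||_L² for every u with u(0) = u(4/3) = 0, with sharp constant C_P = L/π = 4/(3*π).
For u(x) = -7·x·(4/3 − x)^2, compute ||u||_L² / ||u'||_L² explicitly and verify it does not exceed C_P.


||u||_L² / ||u'||_L² = 2*sqrt(14)/21 < C_P = 4/(3*π).

u(x) = -7·x·(4/3 − x)^2, so u'(x) = -21*x^2 + 112*x/3 - 112/9.
u(x) = -7·x·(4/3 − x)^2 vanishes at x = 0 and x = 4/3, so u ∈ H^1_0(0, 4/3). Differentiate via the product rule and integrate the resulting polynomials term by term.
  ∫_0^4/3 u² dx = ∫_0^4/3 (49*x^6 - 784*x^5/3 + 1568*x^4/3 - 12544*x^3/27 + 12544*x^2/81) dx. Term by term:
    ∫_0^4/3 49*x^6 dx = 114688/2187;  ∫_0^4/3 -784*x^5/3 dx = -1605632/6561;  ∫_0^4/3 1568*x^4/3 dx = 1605632/3645;
    ∫_0^4/3 -12544*x^3/27 dx = -802816/2187;  ∫_0^4/3 12544*x^2/81 dx = 802816/6561.
  Sum: 114688/2187 − 1605632/6561 + 1605632/3645 − 802816/2187 + 802816/6561 = 114688/32805.
  ∫_0^4/3 (u')² dx = ∫_0^4/3 (441*x^4 - 1568*x^3 + 17248*x^2/9 - 25088*x/27 + 12544/81) dx. Term by term:
    ∫_0^4/3 441*x^4 dx = 50176/135;  ∫_0^4/3 -1568*x^3 dx = -100352/81;  ∫_0^4/3 17248*x^2/9 dx = 1103872/729;
    ∫_0^4/3 -25088*x/27 dx = -200704/243;  ∫_0^4/3 12544/81 dx = 50176/243.
  Sum: 50176/135 − 100352/81 + 1103872/729 − 200704/243 + 50176/243 = 100352/3645.
∫_0^4/3 u² dx = 114688/32805, so ||u||_L² = 128*sqrt(35)/405.
∫_0^4/3 (u')² dx = 100352/3645, so ||u'||_L² = 224*sqrt(10)/135.
Ratio ||u||_L² / ||u'||_L² = 2*sqrt(14)/21.
Sharp Poincaré constant on H^1_0(0, 4/3) is C_P = L/π = 4/(3*π), achieved by sin(3*π/4·x).
A polynomial bump cannot attain the sharp Poincaré constant (only the first sine eigenfunction does), so the ratio is strictly less than C_P, consistent with ||u||_L² ≤ C_P ||u'||_L².


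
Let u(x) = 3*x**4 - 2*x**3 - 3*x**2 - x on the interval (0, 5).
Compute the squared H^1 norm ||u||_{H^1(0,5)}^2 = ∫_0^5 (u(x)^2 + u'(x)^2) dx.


||u||_{H^1}^2 = 50609255/21

The H^1 norm (squared) on an interval (0, L) is
  ||u||_{H^1}^2 = ∫_0^L u(x)^2 dx + ∫_0^L u'(x)^2 dx.
Compute u'(x) = 12*x**3 - 6*x**2 - 6*x - 1.
Then u(x)^2 = 9*x**8 - 12*x**7 - 14*x**6 + 6*x**5 + 13*x**4 + 6*x**3 + x**2 and u'(x)^2 = 144*x**6 - 144*x**5 - 108*x**4 + 48*x**3 + 48*x**2 + 12*x + 1.
Integrate each monomial from 0 to 5 using ∫_0^5 c·x^n dx = c·5^(n+1)/(n+1):
  ∫_0^5 u(x)^2 dx = ∫_0^5 (9*x^8 - 12*x^7 - 14*x^6 + 6*x^5 + 13*x^4 + 6*x^3 + x^2) dx. Term by term:
    ∫_0^5 9*x^8 dx = 1953125;  ∫_0^5 -12*x^7 dx = -1171875/2;  ∫_0^5 -14*x^6 dx = -156250;
    ∫_0^5 6*x^5 dx = 15625;  ∫_0^5 13*x^4 dx = 8125;  ∫_0^5 6*x^3 dx = 1875/2;
    ∫_0^5 x^2 dx = 125/3.
  Sum: 1953125 − 1171875/2 − 156250 + 15625 + 8125 + 1875/2 + 125/3 = 3707000/3.
  ∫_0^5 u'(x)^2 dx = ∫_0^5 (144*x^6 - 144*x^5 - 108*x^4 + 48*x^3 + 48*x^2 + 12*x + 1) dx. Term by term:
    ∫_0^5 144*x^6 dx = 11250000/7;  ∫_0^5 -144*x^5 dx = -375000;  ∫_0^5 -108*x^4 dx = -67500;
    ∫_0^5 48*x^3 dx = 7500;  ∫_0^5 48*x^2 dx = 2000;  ∫_0^5 12*x dx = 150;
    ∫_0^5 1 dx = 5.
  Sum: 11250000/7 − 375000 − 67500 + 7500 + 2000 + 150 + 5 = 8220085/7.
Adding: ||u||_{H^1}^2 = 3707000/3 + 8220085/7 = 50609255/21.


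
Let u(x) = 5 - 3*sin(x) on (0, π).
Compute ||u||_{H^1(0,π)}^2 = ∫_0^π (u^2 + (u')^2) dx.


||u||_{H^1(0,π)}^2 = -60 + 34*π

u'(x) = -3*cos(x).
Expand u² and (u')² and integrate term by term on (0, π), using: for integers n ≥ 1, ∫_0^π sin²(nx) dx = ∫_0^π cos²(nx) dx = π/2; for n ≠ n', ∫_0^π sin(nx)sin(n'x) dx = ∫_0^π cos(nx)cos(n'x) dx = 0; and by product-to-sum, ∫_0^π sin(nx)cos(n'x) dx = ½∫_0^π [sin((n+n')x) + sin((n−n')x)] dx, which is 0 when n+n' is even and 2n/(n²−n'²) when n+n' is odd (it need not vanish on (0, π)). For the constant mode: ∫_0^π 1 dx = π, ∫_0^π cos(nx) dx = 0, ∫_0^π sin(nx) dx = (1−(−1)^n)/n.
  u² squared terms: (5)²·∫1 dx = 25·π = 25*π;  (-3)²·∫sin(x)² dx = 9·π/2 = 9*π/2.
  u² cross terms: 2·(5)·(-3)·∫1·sin(x) dx = -30·(2) = -60.
  So ∫_0^π u² dx = 25*π + 9*π/2 − 60 = -60 + 59*π/2.
  (u')² squared terms: (-3)²·∫cos(x)² dx = 9·π/2 = 9*π/2.
  So ∫_0^π (u')² dx = 9*π/2.
||u||_{H^1}^2 = (-60 + 59*π/2) + (9*π/2) = -60 + 34*π.


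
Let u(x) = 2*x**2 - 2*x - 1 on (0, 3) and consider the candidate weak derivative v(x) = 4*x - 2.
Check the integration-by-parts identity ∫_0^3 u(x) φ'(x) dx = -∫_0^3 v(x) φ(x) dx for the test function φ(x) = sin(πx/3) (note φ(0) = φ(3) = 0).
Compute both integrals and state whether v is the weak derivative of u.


LHS = -24/π, RHS = -24/π. Yes, v = u' weakly.

u(x) = 2*x**2 - 2*x - 1, classical derivative u'(x) = 4*x - 2.
φ(x) = sin(πx/3), so φ'(x) = π*cos(π*x/3)/3.
Note φ(0) = φ(3) = 0, so the boundary term u·φ vanishes.
LHS = ∫_0^3 u(x) φ'(x) dx = ∫_0^3 (2*π*x^2*cos(π*x/3)/3 - 2*π*x*cos(π*x/3)/3 - π*cos(π*x/3)/3) dx. Term by term:
  ∫_0^3 -π*cos(π*x/3)/3 dx = 0;  ∫_0^3 -2*π*x*cos(π*x/3)/3 dx = 12/π;  ∫_0^3 2*π*x^2*cos(π*x/3)/3 dx = -36/π.
Sum: 0 + 12/π − 36/π = -24/π.
So LHS = -24/π.
∫_0^3 v(x) φ(x) dx = ∫_0^3 (4*x*sin(π*x/3) - 2*sin(π*x/3)) dx. Term by term:
  ∫_0^3 -2*sin(π*x/3) dx = -12/π;  ∫_0^3 4*x*sin(π*x/3) dx = 36/π.
Sum: -12/π + 36/π = 24/π.
So RHS = -∫_0^3 v(x) φ(x) dx = -24/π.
LHS = RHS, so the identity holds for this test φ.
Moreover u is smooth here and v(x) = u'(x) = 4*x - 2 pointwise, so the identity holds for every test function. Hence v is the weak derivative of u.


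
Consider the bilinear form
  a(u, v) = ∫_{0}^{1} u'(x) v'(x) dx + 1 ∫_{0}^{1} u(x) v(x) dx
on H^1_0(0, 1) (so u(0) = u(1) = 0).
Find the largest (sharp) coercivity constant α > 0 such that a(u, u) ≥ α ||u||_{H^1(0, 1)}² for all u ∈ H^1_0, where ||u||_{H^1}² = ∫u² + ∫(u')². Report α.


α = 1

Coercivity of a(·,·) on H^1_0(0, 1) means a(u, u) ≥ α ||u||_{H^1}² for every u ∈ H^1_0.
The interval has length L = 1, and Poincaré/coercivity depend only on L. Here a(u, u) = ∫(u')² + (1)·∫u².
Here c = 1 ≥ 1, so a(u,u) = ∫(u')² + c∫u² ≥ ∫(u')² + ∫u² = ||u||_{H^1}², i.e. α = 1 works. No larger α is possible: a(u,u) ≥ α||u||_{H^1}² means (1−α)∫(u')² ≥ (α−c)∫u², and for the modes u_n = sin(nπ(x−x₀)/L) (x₀ the left endpoint) one has ∫u_n²/∫(u_n')² = (L/(nπ))² → 0, so a(u_n,u_n)/||u_n||_{H^1}² → 1. Hence the optimal constant is α = 1.
Therefore α = 1.


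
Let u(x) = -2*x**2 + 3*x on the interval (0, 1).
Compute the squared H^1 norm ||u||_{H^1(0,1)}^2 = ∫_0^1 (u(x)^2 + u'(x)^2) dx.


||u||_{H^1}^2 = 47/15

The H^1 norm (squared) on an interval (0, L) is
  ||u||_{H^1}^2 = ∫_0^L u(x)^2 dx + ∫_0^L u'(x)^2 dx.
Compute u'(x) = 3 - 4*x.
Then u(x)^2 = 4*x**4 - 12*x**3 + 9*x**2 and u'(x)^2 = 16*x**2 - 24*x + 9.
Integrate each monomial from 0 to 1 using ∫_0^1 c·x^n dx = c·1^(n+1)/(n+1):
  ∫_0^1 u(x)^2 dx = ∫_0^1 (4*x^4 - 12*x^3 + 9*x^2) dx. Term by term:
    ∫_0^1 4*x^4 dx = 4/5;  ∫_0^1 -12*x^3 dx = -3;  ∫_0^1 9*x^2 dx = 3.
  Sum: 4/5 − 3 + 3 = 4/5.
  ∫_0^1 u'(x)^2 dx = ∫_0^1 (16*x^2 - 24*x + 9) dx. Term by term:
    ∫_0^1 16*x^2 dx = 16/3;  ∫_0^1 -24*x dx = -12;  ∫_0^1 9 dx = 9.
  Sum: 16/3 − 12 + 9 = 7/3.
Adding: ||u||_{H^1}^2 = 4/5 + 7/3 = 47/15.


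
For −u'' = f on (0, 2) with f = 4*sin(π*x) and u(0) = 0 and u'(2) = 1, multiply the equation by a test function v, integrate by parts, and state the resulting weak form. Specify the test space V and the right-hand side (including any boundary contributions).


V = {v ∈ H^1(0, 2) : v(0) = 0} (test functions vanish at x = 0 where u is specified); weak form: ∫_0^2 u'v' dx = ∫_0^2 (4*sin(π*x)) v dx + v(2) for all v ∈ V.

Multiply both sides by a test function v and integrate from 0 to 2:
  ∫_0^2 −u''(x) v(x) dx = ∫_0^2 f(x) v(x) dx.
Integrate the LHS by parts once:
  ∫_0^2 −u'' v dx = −[u'(x) v(x)]_0^2 + ∫_0^2 u'(x) v'(x) dx.
Thus ∫_0^2 u'(x) v'(x) dx = ∫_0^2 f(x) v(x) dx + [u'(x) v(x)]_0^2.
Choose V so that boundary terms are either known or forced to vanish.
Mixed BC: u(0) = 0 (Dirichlet) and u'(2) = 1 (Neumann). Define V = {v ∈ H^1(0, 2) : v(0) = 0}. Then [u' v]_0^2 = u'(2)·v(2) − u'(0)·0 = v(2).
Weak formulation: find u (satisfying any essential BC) such that ∫_0^2 u'(x) v'(x) dx = ∫_0^2 f v dx + v(2) for all v ∈ V (Dirichlet at 0 absorbed into V; Neumann datum at x = 2 contributes the boundary term).
Substituting f(x) = 4*sin(π*x), the right-hand side is ∫_0^2 (4*sin(π*x)) v dx + v(2).


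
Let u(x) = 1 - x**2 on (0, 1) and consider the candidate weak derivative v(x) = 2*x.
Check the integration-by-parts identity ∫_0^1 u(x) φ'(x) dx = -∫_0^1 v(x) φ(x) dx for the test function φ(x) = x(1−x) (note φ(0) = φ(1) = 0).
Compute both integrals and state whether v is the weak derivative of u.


LHS = 1/6, RHS = -1/6. No, v is not the weak derivative of u.

u(x) = 1 - x**2, classical derivative u'(x) = -2*x.
φ(x) = x(1−x), so φ'(x) = 1 - 2*x.
Note φ(0) = φ(1) = 0, so the boundary term u·φ vanishes.
LHS = ∫_0^1 u(x) φ'(x) dx = ∫_0^1 (2*x^3 - x^2 - 2*x + 1) dx. Term by term:
  ∫_0^1 2*x^3 dx = 1/2;  ∫_0^1 -x^2 dx = -1/3;  ∫_0^1 -2*x dx = -1;
  ∫_0^1 1 dx = 1.
Sum: 1/2 − 1/3 − 1 + 1 = 1/6.
So LHS = 1/6.
∫_0^1 v(x) φ(x) dx = ∫_0^1 (-2*x^3 + 2*x^2) dx. Term by term:
  ∫_0^1 -2*x^3 dx = -1/2;  ∫_0^1 2*x^2 dx = 2/3.
Sum: -1/2 + 2/3 = 1/6.
So RHS = -∫_0^1 v(x) φ(x) dx = -1/6.
LHS − RHS = 1/3 ≠ 0, so the identity fails.
(For a valid weak derivative the identity must hold for EVERY test function, in particular this one. The failure shows v is NOT the weak derivative of u.)
Correct weak derivative would be u'(x) = -2*x.


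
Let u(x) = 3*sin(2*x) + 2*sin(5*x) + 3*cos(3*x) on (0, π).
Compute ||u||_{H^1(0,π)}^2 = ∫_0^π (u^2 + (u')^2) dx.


||u||_{H^1(0,π)}^2 = -144 + 239*π/2

u'(x) = -9*sin(3*x) + 6*cos(2*x) + 10*cos(5*x).
Expand u² and (u')² and integrate term by term on (0, π), using: for integers n ≥ 1, ∫_0^π sin²(nx) dx = ∫_0^π cos²(nx) dx = π/2; for n ≠ n', ∫_0^π sin(nx)sin(n'x) dx = ∫_0^π cos(nx)cos(n'x) dx = 0; and by product-to-sum, ∫_0^π sin(nx)cos(n'x) dx = ½∫_0^π [sin((n+n')x) + sin((n−n')x)] dx, which is 0 when n+n' is even and 2n/(n²−n'²) when n+n' is odd (it need not vanish on (0, π)).
  u² squared terms: (2)²·∫sin(5x)² dx = 4·π/2 = 2*π;  (3)²·∫cos(3x)² dx = 9·π/2 = 9*π/2;  (3)²·∫sin(2x)² dx = 9·π/2 = 9*π/2.
  u² cross terms: 2·(2)·(3)·∫sin(5x)·cos(3x) dx = 12·(0) = 0;  2·(2)·(3)·∫sin(5x)·sin(2x) dx = 12·(0) = 0;  2·(3)·(3)·∫cos(3x)·sin(2x) dx = 18·(-4/5) = -72/5.
  So ∫_0^π u² dx = 2*π + 9*π/2 + 9*π/2 + 0 + 0 − 72/5 = -72/5 + 11*π.
  (u')² squared terms: (-9)²·∫sin(3x)² dx = 81·π/2 = 81*π/2;  (6)²·∫cos(2x)² dx = 36·π/2 = 18*π;  (10)²·∫cos(5x)² dx = 100·π/2 = 50*π.
  (u')² cross terms: 2·(-9)·(6)·∫sin(3x)·cos(2x) dx = -108·(6/5) = -648/5;  2·(-9)·(10)·∫sin(3x)·cos(5x) dx = -180·(0) = 0;  2·(6)·(10)·∫cos(2x)·cos(5x) dx = 120·(0) = 0.
  So ∫_0^π (u')² dx = 81*π/2 + 18*π + 50*π − 648/5 + 0 + 0 = -648/5 + 217*π/2.
||u||_{H^1}^2 = (-72/5 + 11*π) + (-648/5 + 217*π/2) = -144 + 239*π/2.


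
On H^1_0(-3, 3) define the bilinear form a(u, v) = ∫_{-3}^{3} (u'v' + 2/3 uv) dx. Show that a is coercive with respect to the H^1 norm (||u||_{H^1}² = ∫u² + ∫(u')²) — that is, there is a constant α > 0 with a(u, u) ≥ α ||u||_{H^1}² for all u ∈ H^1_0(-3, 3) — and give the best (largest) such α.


α = (π^2 + 24)/(π^2 + 36)

Coercivity of a(·,·) on H^1_0(-3, 3) means a(u, u) ≥ α ||u||_{H^1}² for every u ∈ H^1_0.
The interval has length L = 6, and Poincaré/coercivity depend only on L. Here a(u, u) = ∫(u')² + (2/3)·∫u².
Here 0 < c = 2/3 < 1. The condition a(u,u) ≥ α||u||_{H^1}² reads (1−α)∫(u')² ≥ (α−c)∫u². Any admissible α is ≤ 1 (rapidly oscillating u have ∫u²/∫(u')² → 0), and α = 1 would force 0 ≥ (1−c)∫u², impossible since c < 1; so 1−α > 0. By the sharp Poincaré inequality on H^1_0 of an interval of length L, ∫(u')² ≥ (π/L)²∫u² with equality for the first sine mode sin(π(x−x₀)/L) (x₀ the left endpoint), so the inequality holds for all u iff (1−α)(π/L)² ≥ α − c, i.e. α ≤ ((π/L)² + c)/((π/L)² + 1) = (1 + c(L/π)²)/(1 + (L/π)²). With (π/L)² = π^2/36 and c = 2/3, the largest admissible constant is α = ((π/L)² + c)/((π/L)² + 1).
Simplifying, α = (π^2 + 24)/(π^2 + 36).


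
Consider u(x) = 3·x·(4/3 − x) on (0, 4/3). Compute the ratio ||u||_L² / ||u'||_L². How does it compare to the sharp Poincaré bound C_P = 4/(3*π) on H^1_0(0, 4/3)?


||u||_L² / ||u'||_L² = 2*sqrt(10)/15 < C_P = 4/(3*π).

u(x) = 3·x·(4/3 − x), so u'(x) = 4 - 6*x.
u(x) = 3·x·(4/3 − x) vanishes at x = 0 and x = 4/3, so u ∈ H^1_0(0, 4/3). Differentiate via the product rule and integrate the resulting polynomials term by term.
  ∫_0^4/3 u² dx = ∫_0^4/3 (9*x^4 - 24*x^3 + 16*x^2) dx. Term by term:
    ∫_0^4/3 9*x^4 dx = 1024/135;  ∫_0^4/3 -24*x^3 dx = -512/27;  ∫_0^4/3 16*x^2 dx = 1024/81.
  Sum: 1024/135 − 512/27 + 1024/81 = 512/405.
  ∫_0^4/3 (u')² dx = ∫_0^4/3 (36*x^2 - 48*x + 16) dx. Term by term:
    ∫_0^4/3 36*x^2 dx = 256/9;  ∫_0^4/3 -48*x dx = -128/3;  ∫_0^4/3 16 dx = 64/3.
  Sum: 256/9 − 128/3 + 64/3 = 64/9.
∫_0^4/3 u² dx = 512/405, so ||u||_L² = 16*sqrt(10)/45.
∫_0^4/3 (u')² dx = 64/9, so ||u'||_L² = 8/3.
Ratio ||u||_L² / ||u'||_L² = 2*sqrt(10)/15.
Sharp Poincaré constant on H^1_0(0, 4/3) is C_P = L/π = 4/(3*π), achieved by sin(3*π/4·x).
A polynomial bump cannot attain the sharp Poincaré constant (only the first sine eigenfunction does), so the ratio is strictly less than C_P, consistent with ||u||_L² ≤ C_P ||u'||_L².


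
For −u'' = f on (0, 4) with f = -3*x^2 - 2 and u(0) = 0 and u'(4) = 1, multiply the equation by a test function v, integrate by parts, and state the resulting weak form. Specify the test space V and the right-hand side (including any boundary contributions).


V = {v ∈ H^1(0, 4) : v(0) = 0} (test functions vanish at x = 0 where u is specified); weak form: ∫_0^4 u'v' dx = ∫_0^4 (-3*x^2 - 2) v dx + v(4) for all v ∈ V.

Multiply both sides by a test function v and integrate from 0 to 4:
  ∫_0^4 −u''(x) v(x) dx = ∫_0^4 f(x) v(x) dx.
Integrate the LHS by parts once:
  ∫_0^4 −u'' v dx = −[u'(x) v(x)]_0^4 + ∫_0^4 u'(x) v'(x) dx.
Thus ∫_0^4 u'(x) v'(x) dx = ∫_0^4 f(x) v(x) dx + [u'(x) v(x)]_0^4.
Choose V so that boundary terms are either known or forced to vanish.
Mixed BC: u(0) = 0 (Dirichlet) and u'(4) = 1 (Neumann). Define V = {v ∈ H^1(0, 4) : v(0) = 0}. Then [u' v]_0^4 = u'(4)·v(4) − u'(0)·0 = v(4).
Weak formulation: find u (satisfying any essential BC) such that ∫_0^4 u'(x) v'(x) dx = ∫_0^4 f v dx + v(4) for all v ∈ V (Dirichlet at 0 absorbed into V; Neumann datum at x = 4 contributes the boundary term).
Substituting f(x) = -3*x^2 - 2, the right-hand side is ∫_0^4 (-3*x^2 - 2) v dx + v(4).


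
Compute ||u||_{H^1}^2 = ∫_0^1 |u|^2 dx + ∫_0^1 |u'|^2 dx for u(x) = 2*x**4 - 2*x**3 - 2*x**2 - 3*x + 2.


||u||_{H^1}^2 = 8888/315

The H^1 norm (squared) on an interval (0, L) is
  ||u||_{H^1}^2 = ∫_0^L u(x)^2 dx + ∫_0^L u'(x)^2 dx.
Compute u'(x) = 8*x**3 - 6*x**2 - 4*x - 3.
Then u(x)^2 = 4*x**8 - 8*x**7 - 4*x**6 - 4*x**5 + 24*x**4 + 4*x**3 + x**2 - 12*x + 4 and u'(x)^2 = 64*x**6 - 96*x**5 - 28*x**4 + 52*x**2 + 24*x + 9.
Integrate each monomial from 0 to 1 using ∫_0^1 c·x^n dx = c·1^(n+1)/(n+1):
  ∫_0^1 u(x)^2 dx = ∫_0^1 (4*x^8 - 8*x^7 - 4*x^6 - 4*x^5 + 24*x^4 + 4*x^3 + x^2 - 12*x + 4) dx. Term by term:
    ∫_0^1 4*x^8 dx = 4/9;  ∫_0^1 -8*x^7 dx = -1;  ∫_0^1 -4*x^6 dx = -4/7;
    ∫_0^1 -4*x^5 dx = -2/3;  ∫_0^1 24*x^4 dx = 24/5;  ∫_0^1 4*x^3 dx = 1;
    ∫_0^1 x^2 dx = 1/3;  ∫_0^1 -12*x dx = -6;  ∫_0^1 4 dx = 4.
  Sum: 4/9 − 1 − 4/7 − 2/3 + 24/5 + 1 + 1/3 − 6 + 4 = 737/315.
  ∫_0^1 u'(x)^2 dx = ∫_0^1 (64*x^6 - 96*x^5 - 28*x^4 + 52*x^2 + 24*x + 9) dx. Term by term:
    ∫_0^1 64*x^6 dx = 64/7;  ∫_0^1 -96*x^5 dx = -16;  ∫_0^1 -28*x^4 dx = -28/5;
    ∫_0^1 52*x^2 dx = 52/3;  ∫_0^1 24*x dx = 12;  ∫_0^1 9 dx = 9.
  Sum: 64/7 − 16 − 28/5 + 52/3 + 12 + 9 = 2717/105.
Adding: ||u||_{H^1}^2 = 737/315 + 2717/105 = 8888/315.


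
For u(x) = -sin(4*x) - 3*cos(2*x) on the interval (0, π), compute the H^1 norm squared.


||u||_{H^1(0,π)}^2 = 31*π

u'(x) = 6*sin(2*x) - 4*cos(4*x).
Expand u² and (u')² and integrate term by term on (0, π), using: for integers n ≥ 1, ∫_0^π sin²(nx) dx = ∫_0^π cos²(nx) dx = π/2; for n ≠ n', ∫_0^π sin(nx)sin(n'x) dx = ∫_0^π cos(nx)cos(n'x) dx = 0; and by product-to-sum, ∫_0^π sin(nx)cos(n'x) dx = ½∫_0^π [sin((n+n')x) + sin((n−n')x)] dx, which is 0 when n+n' is even and 2n/(n²−n'²) when n+n' is odd (it need not vanish on (0, π)).
  u² squared terms: (-1)²·∫sin(4x)² dx = 1·π/2 = π/2;  (-3)²·∫cos(2x)² dx = 9·π/2 = 9*π/2.
  u² cross terms: 2·(-1)·(-3)·∫sin(4x)·cos(2x) dx = 6·(0) = 0.
  So ∫_0^π u² dx = π/2 + 9*π/2 + 0 = 5*π.
  (u')² squared terms: (-4)²·∫cos(4x)² dx = 16·π/2 = 8*π;  (6)²·∫sin(2x)² dx = 36·π/2 = 18*π.
  (u')² cross terms: 2·(-4)·(6)·∫cos(4x)·sin(2x) dx = -48·(0) = 0.
  So ∫_0^π (u')² dx = 8*π + 18*π + 0 = 26*π.
||u||_{H^1}^2 = (5*π) + (26*π) = 31*π.


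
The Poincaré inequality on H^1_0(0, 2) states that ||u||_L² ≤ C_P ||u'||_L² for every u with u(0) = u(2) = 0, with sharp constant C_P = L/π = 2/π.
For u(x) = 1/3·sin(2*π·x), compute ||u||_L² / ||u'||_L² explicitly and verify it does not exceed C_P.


||u||_L² / ||u'||_L² = 1/(2*π) < C_P = 2/π.

u(x) = 1/3·sin(2*π·x), so u'(x) = 2*π*cos(2*π*x)/3.
Writing u(x) = A·sin(kπx/L) with A = 1/3 and k = 4, use ∫_0^L sin²(kπx/L) dx = L/2 and ∫_0^L cos²(kπx/L) dx = L/2.
u² = 1/9·sin²(2*π·x) and (u')² = 4*π^2/9·cos²(2*π·x), and each of sin², cos² integrates to L/2 = 1 over (0, 2).
∫_0^2 u² dx = 1/9, so ||u||_L² = 1/3.
∫_0^2 (u')² dx = 4*π^2/9, so ||u'||_L² = 2*π/3.
Ratio ||u||_L² / ||u'||_L² = 1/(2*π).
Sharp Poincaré constant on H^1_0(0, 2) is C_P = L/π = 2/π, achieved by sin(π/2·x).
This is the k = 4 harmonic; the ratio L/(kπ) is strictly less than C_P = L/π, consistent with the sharp inequality ||u||_L² ≤ C_P ||u'||_L².


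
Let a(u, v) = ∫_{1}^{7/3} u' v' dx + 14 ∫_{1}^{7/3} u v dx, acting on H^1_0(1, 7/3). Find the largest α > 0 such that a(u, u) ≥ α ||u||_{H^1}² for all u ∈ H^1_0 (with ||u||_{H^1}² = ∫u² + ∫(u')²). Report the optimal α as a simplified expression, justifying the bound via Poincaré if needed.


α = 1

Coercivity of a(·,·) on H^1_0(1, 7/3) means a(u, u) ≥ α ||u||_{H^1}² for every u ∈ H^1_0.
The interval has length L = 4/3, and Poincaré/coercivity depend only on L. Here a(u, u) = ∫(u')² + (14)·∫u².
Here c = 14 ≥ 1, so a(u,u) = ∫(u')² + c∫u² ≥ ∫(u')² + ∫u² = ||u||_{H^1}², i.e. α = 1 works. No larger α is possible: a(u,u) ≥ α||u||_{H^1}² means (1−α)∫(u')² ≥ (α−c)∫u², and for the modes u_n = sin(nπ(x−x₀)/L) (x₀ the left endpoint) one has ∫u_n²/∫(u_n')² = (L/(nπ))² → 0, so a(u_n,u_n)/||u_n||_{H^1}² → 1. Hence the optimal constant is α = 1.
Therefore α = 1.


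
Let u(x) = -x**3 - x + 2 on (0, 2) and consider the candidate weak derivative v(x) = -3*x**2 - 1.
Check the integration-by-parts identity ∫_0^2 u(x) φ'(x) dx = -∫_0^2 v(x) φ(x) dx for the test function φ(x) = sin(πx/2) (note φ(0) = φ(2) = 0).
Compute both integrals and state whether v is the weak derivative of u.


LHS = -96/π^3 + 28/π, RHS = -96/π^3 + 28/π. Yes, v = u' weakly.

u(x) = -x**3 - x + 2, classical derivative u'(x) = -3*x**2 - 1.
φ(x) = sin(πx/2), so φ'(x) = π*cos(π*x/2)/2.
Note φ(0) = φ(2) = 0, so the boundary term u·φ vanishes.
LHS = ∫_0^2 u(x) φ'(x) dx = ∫_0^2 (-π*x^3*cos(π*x/2)/2 - π*x*cos(π*x/2)/2 + π*cos(π*x/2)) dx. Term by term:
  ∫_0^2 π*cos(π*x/2) dx = 0;  ∫_0^2 -π*x*cos(π*x/2)/2 dx = 4/π;  ∫_0^2 -π*x^3*cos(π*x/2)/2 dx = -96/π^3 + 24/π.
Sum: 0 + 4/π + -96/π^3 + 24/π = -96/π^3 + 28/π.
So LHS = -96/π^3 + 28/π.
∫_0^2 v(x) φ(x) dx = ∫_0^2 (-3*x^2*sin(π*x/2) - sin(π*x/2)) dx. Term by term:
  ∫_0^2 -sin(π*x/2) dx = -4/π;  ∫_0^2 -3*x^2*sin(π*x/2) dx = -24/π + 96/π^3.
Sum: -4/π + -24/π + 96/π^3 = -28/π + 96/π^3.
So RHS = -∫_0^2 v(x) φ(x) dx = -96/π^3 + 28/π.
LHS = RHS, so the identity holds for this test φ.
Moreover u is smooth here and v(x) = u'(x) = -3*x**2 - 1 pointwise, so the identity holds for every test function. Hence v is the weak derivative of u.


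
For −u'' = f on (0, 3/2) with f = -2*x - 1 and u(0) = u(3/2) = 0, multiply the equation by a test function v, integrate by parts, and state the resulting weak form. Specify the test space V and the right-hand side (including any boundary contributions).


V = H^1_0(0, 3/2) (so v(0) = v(3/2) = 0); weak form: ∫_0^3/2 u'v' dx = ∫_0^3/2 (-2*x - 1) v dx for all v ∈ V.

Multiply both sides by a test function v and integrate from 0 to 3/2:
  ∫_0^3/2 −u''(x) v(x) dx = ∫_0^3/2 f(x) v(x) dx.
Integrate the LHS by parts once:
  ∫_0^3/2 −u'' v dx = −[u'(x) v(x)]_0^3/2 + ∫_0^3/2 u'(x) v'(x) dx.
Thus ∫_0^3/2 u'(x) v'(x) dx = ∫_0^3/2 f(x) v(x) dx + [u'(x) v(x)]_0^3/2.
Choose V so that boundary terms are either known or forced to vanish.
u is Dirichlet: u(0) = u(3/2) = 0. Let V = H^1_0(0, 3/2); then v(0) = v(3/2) = 0, and [u' v]_0^3/2 = 0.
Weak formulation: find u (satisfying any essential BC) such that ∫_0^3/2 u'(x) v'(x) dx = ∫_0^3/2 f v dx for all v ∈ V.
Substituting f(x) = -2*x - 1, the right-hand side is ∫_0^3/2 (-2*x - 1) v dx.


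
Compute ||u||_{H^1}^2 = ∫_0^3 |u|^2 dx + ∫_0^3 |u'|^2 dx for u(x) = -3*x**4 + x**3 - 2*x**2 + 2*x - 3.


||u||_{H^1}^2 = 8127789/140

The H^1 norm (squared) on an interval (0, L) is
  ||u||_{H^1}^2 = ∫_0^L u(x)^2 dx + ∫_0^L u'(x)^2 dx.
Compute u'(x) = -12*x**3 + 3*x**2 - 4*x + 2.
Then u(x)^2 = 9*x**8 - 6*x**7 + 13*x**6 - 16*x**5 + 26*x**4 - 14*x**3 + 16*x**2 - 12*x + 9 and u'(x)^2 = 144*x**6 - 72*x**5 + 105*x**4 - 72*x**3 + 28*x**2 - 16*x + 4.
Integrate each monomial from 0 to 3 using ∫_0^3 c·x^n dx = c·3^(n+1)/(n+1):
  ∫_0^3 u(x)^2 dx = ∫_0^3 (9*x^8 - 6*x^7 + 13*x^6 - 16*x^5 + 26*x^4 - 14*x^3 + 16*x^2 - 12*x + 9) dx. Term by term:
    ∫_0^3 9*x^8 dx = 19683;  ∫_0^3 -6*x^7 dx = -19683/4;  ∫_0^3 13*x^6 dx = 28431/7;
    ∫_0^3 -16*x^5 dx = -1944;  ∫_0^3 26*x^4 dx = 6318/5;  ∫_0^3 -14*x^3 dx = -567/2;
    ∫_0^3 16*x^2 dx = 144;  ∫_0^3 -12*x dx = -54;  ∫_0^3 9 dx = 27.
  Sum: 19683 − 19683/4 + 28431/7 − 1944 + 6318/5 − 567/2 + 144 − 54 + 27 = 2516769/140.
  ∫_0^3 u'(x)^2 dx = ∫_0^3 (144*x^6 - 72*x^5 + 105*x^4 - 72*x^3 + 28*x^2 - 16*x + 4) dx. Term by term:
    ∫_0^3 144*x^6 dx = 314928/7;  ∫_0^3 -72*x^5 dx = -8748;  ∫_0^3 105*x^4 dx = 5103;
    ∫_0^3 -72*x^3 dx = -1458;  ∫_0^3 28*x^2 dx = 252;  ∫_0^3 -16*x dx = -72;
    ∫_0^3 4 dx = 12.
  Sum: 314928/7 − 8748 + 5103 − 1458 + 252 − 72 + 12 = 280551/7.
Adding: ||u||_{H^1}^2 = 2516769/140 + 280551/7 = 8127789/140.


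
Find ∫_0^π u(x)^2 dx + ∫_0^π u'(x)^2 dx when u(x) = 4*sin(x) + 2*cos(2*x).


||u||_{H^1(0,π)}^2 = -160/3 + 26*π

u'(x) = -4*sin(2*x) + 4*cos(x).
Expand u² and (u')² and integrate term by term on (0, π), using: for integers n ≥ 1, ∫_0^π sin²(nx) dx = ∫_0^π cos²(nx) dx = π/2; for n ≠ n', ∫_0^π sin(nx)sin(n'x) dx = ∫_0^π cos(nx)cos(n'x) dx = 0; and by product-to-sum, ∫_0^π sin(nx)cos(n'x) dx = ½∫_0^π [sin((n+n')x) + sin((n−n')x)] dx, which is 0 when n+n' is even and 2n/(n²−n'²) when n+n' is odd (it need not vanish on (0, π)).
  u² squared terms: (2)²·∫cos(2x)² dx = 4·π/2 = 2*π;  (4)²·∫sin(x)² dx = 16·π/2 = 8*π.
  u² cross terms: 2·(2)·(4)·∫cos(2x)·sin(x) dx = 16·(-2/3) = -32/3.
  So ∫_0^π u² dx = 2*π + 8*π − 32/3 = -32/3 + 10*π.
  (u')² squared terms: (-4)²·∫sin(2x)² dx = 16·π/2 = 8*π;  (4)²·∫cos(x)² dx = 16·π/2 = 8*π.
  (u')² cross terms: 2·(-4)·(4)·∫sin(2x)·cos(x) dx = -32·(4/3) = -128/3.
  So ∫_0^π (u')² dx = 8*π + 8*π − 128/3 = -128/3 + 16*π.
||u||_{H^1}^2 = (-32/3 + 10*π) + (-128/3 + 16*π) = -160/3 + 26*π.


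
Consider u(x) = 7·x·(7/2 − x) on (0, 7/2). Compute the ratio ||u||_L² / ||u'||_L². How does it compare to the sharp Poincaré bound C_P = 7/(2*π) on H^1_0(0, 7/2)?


||u||_L² / ||u'||_L² = 7*sqrt(10)/20 < C_P = 7/(2*π).

u(x) = 7·x·(7/2 − x), so u'(x) = 49/2 - 14*x.
u(x) = 7·x·(7/2 − x) vanishes at x = 0 and x = 7/2, so u ∈ H^1_0(0, 7/2). Differentiate via the product rule and integrate the resulting polynomials term by term.
  ∫_0^7/2 u² dx = ∫_0^7/2 (49*x^4 - 343*x^3 + 2401*x^2/4) dx. Term by term:
    ∫_0^7/2 49*x^4 dx = 823543/160;  ∫_0^7/2 -343*x^3 dx = -823543/64;  ∫_0^7/2 2401*x^2/4 dx = 823543/96.
  Sum: 823543/160 − 823543/64 + 823543/96 = 823543/960.
  ∫_0^7/2 (u')² dx = ∫_0^7/2 (196*x^2 - 686*x + 2401/4) dx. Term by term:
    ∫_0^7/2 196*x^2 dx = 16807/6;  ∫_0^7/2 -686*x dx = -16807/4;  ∫_0^7/2 2401/4 dx = 16807/8.
  Sum: 16807/6 − 16807/4 + 16807/8 = 16807/24.
∫_0^7/2 u² dx = 823543/960, so ||u||_L² = 343*sqrt(105)/120.
∫_0^7/2 (u')² dx = 16807/24, so ||u'||_L² = 49*sqrt(42)/12.
Ratio ||u||_L² / ||u'||_L² = 7*sqrt(10)/20.
Sharp Poincaré constant on H^1_0(0, 7/2) is C_P = L/π = 7/(2*π), achieved by sin(2*π/7·x).
A polynomial bump cannot attain the sharp Poincaré constant (only the first sine eigenfunction does), so the ratio is strictly less than C_P, consistent with ||u||_L² ≤ C_P ||u'||_L².


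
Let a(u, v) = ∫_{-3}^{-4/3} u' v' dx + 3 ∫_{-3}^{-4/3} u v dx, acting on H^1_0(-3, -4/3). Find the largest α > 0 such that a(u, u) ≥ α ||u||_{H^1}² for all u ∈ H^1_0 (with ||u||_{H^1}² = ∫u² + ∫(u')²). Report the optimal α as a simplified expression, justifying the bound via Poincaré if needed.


α = 1

Coercivity of a(·,·) on H^1_0(-3, -4/3) means a(u, u) ≥ α ||u||_{H^1}² for every u ∈ H^1_0.
The interval has length L = 5/3, and Poincaré/coercivity depend only on L. Here a(u, u) = ∫(u')² + (3)·∫u².
Here c = 3 ≥ 1, so a(u,u) = ∫(u')² + c∫u² ≥ ∫(u')² + ∫u² = ||u||_{H^1}², i.e. α = 1 works. No larger α is possible: a(u,u) ≥ α||u||_{H^1}² means (1−α)∫(u')² ≥ (α−c)∫u², and for the modes u_n = sin(nπ(x−x₀)/L) (x₀ the left endpoint) one has ∫u_n²/∫(u_n')² = (L/(nπ))² → 0, so a(u_n,u_n)/||u_n||_{H^1}² → 1. Hence the optimal constant is α = 1.
Therefore α = 1.


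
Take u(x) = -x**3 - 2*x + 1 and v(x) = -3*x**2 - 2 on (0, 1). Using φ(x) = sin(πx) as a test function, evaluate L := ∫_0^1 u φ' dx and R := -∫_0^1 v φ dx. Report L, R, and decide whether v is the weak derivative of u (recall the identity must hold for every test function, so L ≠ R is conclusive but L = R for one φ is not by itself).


LHS = -12/π^3 + 7/π, RHS = -12/π^3 + 7/π. Yes, v = u' weakly.

u(x) = -x**3 - 2*x + 1, classical derivative u'(x) = -3*x**2 - 2.
φ(x) = sin(πx), so φ'(x) = π*cos(π*x).
Note φ(0) = φ(1) = 0, so the boundary term u·φ vanishes.
LHS = ∫_0^1 u(x) φ'(x) dx = ∫_0^1 (-π*x^3*cos(π*x) - 2*π*x*cos(π*x) + π*cos(π*x)) dx. Term by term:
  ∫_0^1 π*cos(π*x) dx = 0;  ∫_0^1 -π*x^3*cos(π*x) dx = -12/π^3 + 3/π;  ∫_0^1 -2*π*x*cos(π*x) dx = 4/π.
Sum: 0 + -12/π^3 + 3/π + 4/π = -12/π^3 + 7/π.
So LHS = -12/π^3 + 7/π.
∫_0^1 v(x) φ(x) dx = ∫_0^1 (-3*x^2*sin(π*x) - 2*sin(π*x)) dx. Term by term:
  ∫_0^1 -2*sin(π*x) dx = -4/π;  ∫_0^1 -3*x^2*sin(π*x) dx = -3/π + 12/π^3.
Sum: -4/π + -3/π + 12/π^3 = -7/π + 12/π^3.
So RHS = -∫_0^1 v(x) φ(x) dx = -12/π^3 + 7/π.
LHS = RHS, so the identity holds for this test φ.
Moreover u is smooth here and v(x) = u'(x) = -3*x**2 - 2 pointwise, so the identity holds for every test function. Hence v is the weak derivative of u.


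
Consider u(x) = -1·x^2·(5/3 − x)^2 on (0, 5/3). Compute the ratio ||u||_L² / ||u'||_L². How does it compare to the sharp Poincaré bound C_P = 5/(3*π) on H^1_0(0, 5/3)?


||u||_L² / ||u'||_L² = 5*sqrt(3)/18 < C_P = 5/(3*π).

u(x) = -1·x^2·(5/3 − x)^2, so u'(x) = 2*x*(-18*x^2 + 45*x - 25)/9.
u(x) = -1·x^2·(5/3 − x)^2 vanishes at x = 0 and x = 5/3, so u ∈ H^1_0(0, 5/3). Differentiate via the product rule and integrate the resulting polynomials term by term.
  ∫_0^5/3 u² dx = ∫_0^5/3 (x^8 - 20*x^7/3 + 50*x^6/3 - 500*x^5/27 + 625*x^4/81) dx. Term by term:
    ∫_0^5/3 x^8 dx = 1953125/177147;  ∫_0^5/3 -20*x^7/3 dx = -1953125/39366;  ∫_0^5/3 50*x^6/3 dx = 3906250/45927;
    ∫_0^5/3 -500*x^5/27 dx = -3906250/59049;  ∫_0^5/3 625*x^4/81 dx = 390625/19683.
  Sum: 1953125/177147 − 1953125/39366 + 3906250/45927 − 3906250/59049 + 390625/19683 = 390625/2480058.
  ∫_0^5/3 (u')² dx = ∫_0^5/3 (16*x^6 - 80*x^5 + 1300*x^4/9 - 1000*x^3/9 + 2500*x^2/81) dx. Term by term:
    ∫_0^5/3 16*x^6 dx = 1250000/15309;  ∫_0^5/3 -80*x^5 dx = -625000/2187;  ∫_0^5/3 1300*x^4/9 dx = 812500/2187;
    ∫_0^5/3 -1000*x^3/9 dx = -156250/729;  ∫_0^5/3 2500*x^2/81 dx = 312500/6561.
  Sum: 1250000/15309 − 625000/2187 + 812500/2187 − 156250/729 + 312500/6561 = 31250/45927.
∫_0^5/3 u² dx = 390625/2480058, so ||u||_L² = 625*sqrt(42)/10206.
∫_0^5/3 (u')² dx = 31250/45927, so ||u'||_L² = 125*sqrt(14)/567.
Ratio ||u||_L² / ||u'||_L² = 5*sqrt(3)/18.
Sharp Poincaré constant on H^1_0(0, 5/3) is C_P = L/π = 5/(3*π), achieved by sin(3*π/5·x).
A polynomial bump cannot attain the sharp Poincaré constant (only the first sine eigenfunction does), so the ratio is strictly less than C_P, consistent with ||u||_L² ≤ C_P ||u'||_L².
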